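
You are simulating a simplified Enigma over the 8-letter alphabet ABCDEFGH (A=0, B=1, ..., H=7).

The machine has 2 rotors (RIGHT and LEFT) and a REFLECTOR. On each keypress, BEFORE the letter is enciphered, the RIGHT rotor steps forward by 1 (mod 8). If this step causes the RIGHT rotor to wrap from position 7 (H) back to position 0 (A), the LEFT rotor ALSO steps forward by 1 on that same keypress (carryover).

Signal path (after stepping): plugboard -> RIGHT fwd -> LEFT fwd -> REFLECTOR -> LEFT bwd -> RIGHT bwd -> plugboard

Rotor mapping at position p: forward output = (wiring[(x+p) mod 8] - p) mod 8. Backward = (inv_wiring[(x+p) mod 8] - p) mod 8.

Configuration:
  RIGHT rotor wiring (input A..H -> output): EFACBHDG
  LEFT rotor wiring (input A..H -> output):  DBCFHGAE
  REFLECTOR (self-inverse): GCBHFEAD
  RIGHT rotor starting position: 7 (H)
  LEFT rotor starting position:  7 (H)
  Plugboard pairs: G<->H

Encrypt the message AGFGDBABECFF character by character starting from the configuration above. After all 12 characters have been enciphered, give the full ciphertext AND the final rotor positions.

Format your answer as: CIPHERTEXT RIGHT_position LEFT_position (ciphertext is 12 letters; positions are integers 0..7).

Char 1 ('A'): step: R->0, L->0 (L advanced); A->plug->A->R->E->L->H->refl->D->L'->A->R'->C->plug->C
Char 2 ('G'): step: R->1, L=0; G->plug->H->R->D->L->F->refl->E->L'->H->R'->B->plug->B
Char 3 ('F'): step: R->2, L=0; F->plug->F->R->E->L->H->refl->D->L'->A->R'->B->plug->B
Char 4 ('G'): step: R->3, L=0; G->plug->H->R->F->L->G->refl->A->L'->G->R'->B->plug->B
Char 5 ('D'): step: R->4, L=0; D->plug->D->R->C->L->C->refl->B->L'->B->R'->F->plug->F
Char 6 ('B'): step: R->5, L=0; B->plug->B->R->G->L->A->refl->G->L'->F->R'->G->plug->H
Char 7 ('A'): step: R->6, L=0; A->plug->A->R->F->L->G->refl->A->L'->G->R'->C->plug->C
Char 8 ('B'): step: R->7, L=0; B->plug->B->R->F->L->G->refl->A->L'->G->R'->C->plug->C
Char 9 ('E'): step: R->0, L->1 (L advanced); E->plug->E->R->B->L->B->refl->C->L'->H->R'->F->plug->F
Char 10 ('C'): step: R->1, L=1; C->plug->C->R->B->L->B->refl->C->L'->H->R'->B->plug->B
Char 11 ('F'): step: R->2, L=1; F->plug->F->R->E->L->F->refl->E->L'->C->R'->G->plug->H
Char 12 ('F'): step: R->3, L=1; F->plug->F->R->B->L->B->refl->C->L'->H->R'->A->plug->A
Final: ciphertext=CBBBFHCCFBHA, RIGHT=3, LEFT=1

Answer: CBBBFHCCFBHA 3 1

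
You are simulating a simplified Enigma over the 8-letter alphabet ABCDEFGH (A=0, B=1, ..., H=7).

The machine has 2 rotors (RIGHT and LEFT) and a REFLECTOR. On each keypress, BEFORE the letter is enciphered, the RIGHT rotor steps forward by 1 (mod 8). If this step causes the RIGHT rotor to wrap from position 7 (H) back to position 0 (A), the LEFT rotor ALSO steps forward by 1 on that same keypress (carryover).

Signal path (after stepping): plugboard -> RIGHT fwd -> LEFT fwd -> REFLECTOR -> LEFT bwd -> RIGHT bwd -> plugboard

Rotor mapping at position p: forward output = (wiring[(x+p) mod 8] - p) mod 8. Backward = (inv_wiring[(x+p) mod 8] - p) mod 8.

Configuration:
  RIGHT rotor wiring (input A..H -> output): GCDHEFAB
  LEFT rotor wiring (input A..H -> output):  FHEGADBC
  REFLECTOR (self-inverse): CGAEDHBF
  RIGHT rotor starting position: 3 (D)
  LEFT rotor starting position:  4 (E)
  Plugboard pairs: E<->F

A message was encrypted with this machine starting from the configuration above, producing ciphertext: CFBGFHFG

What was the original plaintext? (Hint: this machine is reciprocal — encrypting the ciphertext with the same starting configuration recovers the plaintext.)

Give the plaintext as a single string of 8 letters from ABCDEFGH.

Char 1 ('C'): step: R->4, L=4; C->plug->C->R->E->L->B->refl->G->L'->D->R'->H->plug->H
Char 2 ('F'): step: R->5, L=4; F->plug->E->R->F->L->D->refl->E->L'->A->R'->A->plug->A
Char 3 ('B'): step: R->6, L=4; B->plug->B->R->D->L->G->refl->B->L'->E->R'->D->plug->D
Char 4 ('G'): step: R->7, L=4; G->plug->G->R->G->L->A->refl->C->L'->H->R'->B->plug->B
Char 5 ('F'): step: R->0, L->5 (L advanced); F->plug->E->R->E->L->C->refl->A->L'->D->R'->C->plug->C
Char 6 ('H'): step: R->1, L=5; H->plug->H->R->F->L->H->refl->F->L'->C->R'->B->plug->B
Char 7 ('F'): step: R->2, L=5; F->plug->E->R->G->L->B->refl->G->L'->A->R'->H->plug->H
Char 8 ('G'): step: R->3, L=5; G->plug->G->R->H->L->D->refl->E->L'->B->R'->B->plug->B

Answer: HADBCBHB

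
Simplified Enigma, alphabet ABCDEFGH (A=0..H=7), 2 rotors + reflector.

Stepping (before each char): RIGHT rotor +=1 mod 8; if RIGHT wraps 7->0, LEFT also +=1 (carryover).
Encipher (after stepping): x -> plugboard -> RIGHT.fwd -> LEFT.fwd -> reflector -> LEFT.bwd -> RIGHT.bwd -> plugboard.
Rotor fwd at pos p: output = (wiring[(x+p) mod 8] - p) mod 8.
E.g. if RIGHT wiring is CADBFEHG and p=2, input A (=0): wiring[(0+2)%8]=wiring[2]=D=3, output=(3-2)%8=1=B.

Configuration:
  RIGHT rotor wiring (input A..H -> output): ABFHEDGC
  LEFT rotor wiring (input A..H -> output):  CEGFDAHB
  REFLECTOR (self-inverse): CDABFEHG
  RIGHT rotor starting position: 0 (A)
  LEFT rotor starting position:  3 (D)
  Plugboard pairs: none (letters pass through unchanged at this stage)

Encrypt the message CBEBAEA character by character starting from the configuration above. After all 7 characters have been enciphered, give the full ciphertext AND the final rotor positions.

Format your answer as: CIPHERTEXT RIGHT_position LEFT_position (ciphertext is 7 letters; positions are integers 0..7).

Char 1 ('C'): step: R->1, L=3; C->plug->C->R->G->L->B->refl->D->L'->H->R'->H->plug->H
Char 2 ('B'): step: R->2, L=3; B->plug->B->R->F->L->H->refl->G->L'->E->R'->E->plug->E
Char 3 ('E'): step: R->3, L=3; E->plug->E->R->H->L->D->refl->B->L'->G->R'->G->plug->G
Char 4 ('B'): step: R->4, L=3; B->plug->B->R->H->L->D->refl->B->L'->G->R'->D->plug->D
Char 5 ('A'): step: R->5, L=3; A->plug->A->R->G->L->B->refl->D->L'->H->R'->H->plug->H
Char 6 ('E'): step: R->6, L=3; E->plug->E->R->H->L->D->refl->B->L'->G->R'->G->plug->G
Char 7 ('A'): step: R->7, L=3; A->plug->A->R->D->L->E->refl->F->L'->C->R'->C->plug->C
Final: ciphertext=HEGDHGC, RIGHT=7, LEFT=3

Answer: HEGDHGC 7 3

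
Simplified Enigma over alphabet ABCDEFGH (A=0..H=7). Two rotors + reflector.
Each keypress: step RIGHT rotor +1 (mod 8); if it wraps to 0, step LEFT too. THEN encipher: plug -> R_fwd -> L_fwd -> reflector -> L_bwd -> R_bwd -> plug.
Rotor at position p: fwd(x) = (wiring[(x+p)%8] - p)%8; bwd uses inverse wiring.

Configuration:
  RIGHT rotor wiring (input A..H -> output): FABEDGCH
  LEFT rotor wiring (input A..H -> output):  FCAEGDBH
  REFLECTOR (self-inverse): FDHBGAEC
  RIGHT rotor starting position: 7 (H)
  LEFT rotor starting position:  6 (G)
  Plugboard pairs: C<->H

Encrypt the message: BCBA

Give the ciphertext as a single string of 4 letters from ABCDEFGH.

Char 1 ('B'): step: R->0, L->7 (L advanced); B->plug->B->R->A->L->A->refl->F->L'->E->R'->D->plug->D
Char 2 ('C'): step: R->1, L=7; C->plug->H->R->E->L->F->refl->A->L'->A->R'->B->plug->B
Char 3 ('B'): step: R->2, L=7; B->plug->B->R->C->L->D->refl->B->L'->D->R'->G->plug->G
Char 4 ('A'): step: R->3, L=7; A->plug->A->R->B->L->G->refl->E->L'->G->R'->H->plug->C

Answer: DBGC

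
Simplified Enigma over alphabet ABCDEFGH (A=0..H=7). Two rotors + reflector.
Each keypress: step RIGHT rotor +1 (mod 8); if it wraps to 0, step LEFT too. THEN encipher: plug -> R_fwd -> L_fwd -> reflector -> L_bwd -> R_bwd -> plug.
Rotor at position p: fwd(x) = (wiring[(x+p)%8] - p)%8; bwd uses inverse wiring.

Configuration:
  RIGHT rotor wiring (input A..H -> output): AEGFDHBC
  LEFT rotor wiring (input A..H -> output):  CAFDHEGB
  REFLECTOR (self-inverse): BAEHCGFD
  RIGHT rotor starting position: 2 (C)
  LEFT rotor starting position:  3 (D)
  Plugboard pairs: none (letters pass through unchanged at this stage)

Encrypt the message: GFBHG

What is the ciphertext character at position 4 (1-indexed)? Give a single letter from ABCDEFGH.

Char 1 ('G'): step: R->3, L=3; G->plug->G->R->B->L->E->refl->C->L'->H->R'->E->plug->E
Char 2 ('F'): step: R->4, L=3; F->plug->F->R->A->L->A->refl->B->L'->C->R'->G->plug->G
Char 3 ('B'): step: R->5, L=3; B->plug->B->R->E->L->G->refl->F->L'->G->R'->H->plug->H
Char 4 ('H'): step: R->6, L=3; H->plug->H->R->B->L->E->refl->C->L'->H->R'->F->plug->F

F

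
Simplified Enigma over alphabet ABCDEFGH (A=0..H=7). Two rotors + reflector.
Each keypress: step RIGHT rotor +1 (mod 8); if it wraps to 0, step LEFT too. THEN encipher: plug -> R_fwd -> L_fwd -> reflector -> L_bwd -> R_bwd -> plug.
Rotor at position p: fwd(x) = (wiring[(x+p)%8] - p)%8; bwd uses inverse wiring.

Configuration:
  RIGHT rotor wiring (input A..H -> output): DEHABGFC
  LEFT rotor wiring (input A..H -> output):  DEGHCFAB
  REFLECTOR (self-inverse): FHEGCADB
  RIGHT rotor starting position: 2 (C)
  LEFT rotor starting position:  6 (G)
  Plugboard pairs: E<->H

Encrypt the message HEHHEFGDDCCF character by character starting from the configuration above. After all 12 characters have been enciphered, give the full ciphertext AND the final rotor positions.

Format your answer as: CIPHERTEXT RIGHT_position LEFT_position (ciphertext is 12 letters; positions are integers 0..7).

Answer: ABCGDGDEEFDB 6 7

Derivation:
Char 1 ('H'): step: R->3, L=6; H->plug->E->R->H->L->H->refl->B->L'->F->R'->A->plug->A
Char 2 ('E'): step: R->4, L=6; E->plug->H->R->E->L->A->refl->F->L'->C->R'->B->plug->B
Char 3 ('H'): step: R->5, L=6; H->plug->E->R->H->L->H->refl->B->L'->F->R'->C->plug->C
Char 4 ('H'): step: R->6, L=6; H->plug->E->R->B->L->D->refl->G->L'->D->R'->G->plug->G
Char 5 ('E'): step: R->7, L=6; E->plug->H->R->G->L->E->refl->C->L'->A->R'->D->plug->D
Char 6 ('F'): step: R->0, L->7 (L advanced); F->plug->F->R->G->L->G->refl->D->L'->F->R'->G->plug->G
Char 7 ('G'): step: R->1, L=7; G->plug->G->R->B->L->E->refl->C->L'->A->R'->D->plug->D
Char 8 ('D'): step: R->2, L=7; D->plug->D->R->E->L->A->refl->F->L'->C->R'->H->plug->E
Char 9 ('D'): step: R->3, L=7; D->plug->D->R->C->L->F->refl->A->L'->E->R'->H->plug->E
Char 10 ('C'): step: R->4, L=7; C->plug->C->R->B->L->E->refl->C->L'->A->R'->F->plug->F
Char 11 ('C'): step: R->5, L=7; C->plug->C->R->F->L->D->refl->G->L'->G->R'->D->plug->D
Char 12 ('F'): step: R->6, L=7; F->plug->F->R->C->L->F->refl->A->L'->E->R'->B->plug->B
Final: ciphertext=ABCGDGDEEFDB, RIGHT=6, LEFT=7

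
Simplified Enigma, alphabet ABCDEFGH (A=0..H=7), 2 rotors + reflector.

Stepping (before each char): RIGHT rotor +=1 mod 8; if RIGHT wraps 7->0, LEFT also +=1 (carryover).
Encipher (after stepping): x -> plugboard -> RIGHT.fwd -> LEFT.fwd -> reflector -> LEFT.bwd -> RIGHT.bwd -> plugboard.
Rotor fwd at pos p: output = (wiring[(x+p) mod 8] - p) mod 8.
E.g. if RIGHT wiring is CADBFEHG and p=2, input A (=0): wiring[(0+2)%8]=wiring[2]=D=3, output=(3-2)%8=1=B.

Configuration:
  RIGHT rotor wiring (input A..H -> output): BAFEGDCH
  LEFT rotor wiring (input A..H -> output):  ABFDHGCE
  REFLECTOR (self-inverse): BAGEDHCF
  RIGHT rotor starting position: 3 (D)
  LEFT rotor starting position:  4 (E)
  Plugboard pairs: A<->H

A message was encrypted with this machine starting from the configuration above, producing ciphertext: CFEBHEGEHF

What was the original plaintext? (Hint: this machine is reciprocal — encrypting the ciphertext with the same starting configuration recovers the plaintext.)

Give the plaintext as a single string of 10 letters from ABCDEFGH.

Answer: DDACGFABGB

Derivation:
Char 1 ('C'): step: R->4, L=4; C->plug->C->R->G->L->B->refl->A->L'->D->R'->D->plug->D
Char 2 ('F'): step: R->5, L=4; F->plug->F->R->A->L->D->refl->E->L'->E->R'->D->plug->D
Char 3 ('E'): step: R->6, L=4; E->plug->E->R->H->L->H->refl->F->L'->F->R'->H->plug->A
Char 4 ('B'): step: R->7, L=4; B->plug->B->R->C->L->G->refl->C->L'->B->R'->C->plug->C
Char 5 ('H'): step: R->0, L->5 (L advanced); H->plug->A->R->B->L->F->refl->H->L'->C->R'->G->plug->G
Char 6 ('E'): step: R->1, L=5; E->plug->E->R->C->L->H->refl->F->L'->B->R'->F->plug->F
Char 7 ('G'): step: R->2, L=5; G->plug->G->R->H->L->C->refl->G->L'->G->R'->H->plug->A
Char 8 ('E'): step: R->3, L=5; E->plug->E->R->E->L->E->refl->D->L'->D->R'->B->plug->B
Char 9 ('H'): step: R->4, L=5; H->plug->A->R->C->L->H->refl->F->L'->B->R'->G->plug->G
Char 10 ('F'): step: R->5, L=5; F->plug->F->R->A->L->B->refl->A->L'->F->R'->B->plug->B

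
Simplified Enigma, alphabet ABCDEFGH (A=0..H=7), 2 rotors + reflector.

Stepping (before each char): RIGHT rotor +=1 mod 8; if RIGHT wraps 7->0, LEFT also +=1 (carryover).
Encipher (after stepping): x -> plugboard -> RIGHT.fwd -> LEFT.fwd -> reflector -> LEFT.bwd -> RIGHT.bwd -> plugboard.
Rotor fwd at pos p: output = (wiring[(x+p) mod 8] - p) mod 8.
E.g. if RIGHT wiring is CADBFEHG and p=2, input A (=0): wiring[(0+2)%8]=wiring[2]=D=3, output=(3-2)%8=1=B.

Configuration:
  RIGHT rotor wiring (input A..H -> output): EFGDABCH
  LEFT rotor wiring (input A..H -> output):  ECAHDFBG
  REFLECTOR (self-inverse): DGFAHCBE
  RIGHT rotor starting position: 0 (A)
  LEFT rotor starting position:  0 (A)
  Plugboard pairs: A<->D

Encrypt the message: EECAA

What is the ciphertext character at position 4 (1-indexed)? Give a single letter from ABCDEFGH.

Char 1 ('E'): step: R->1, L=0; E->plug->E->R->A->L->E->refl->H->L'->D->R'->H->plug->H
Char 2 ('E'): step: R->2, L=0; E->plug->E->R->A->L->E->refl->H->L'->D->R'->H->plug->H
Char 3 ('C'): step: R->3, L=0; C->plug->C->R->G->L->B->refl->G->L'->H->R'->D->plug->A
Char 4 ('A'): step: R->4, L=0; A->plug->D->R->D->L->H->refl->E->L'->A->R'->E->plug->E

E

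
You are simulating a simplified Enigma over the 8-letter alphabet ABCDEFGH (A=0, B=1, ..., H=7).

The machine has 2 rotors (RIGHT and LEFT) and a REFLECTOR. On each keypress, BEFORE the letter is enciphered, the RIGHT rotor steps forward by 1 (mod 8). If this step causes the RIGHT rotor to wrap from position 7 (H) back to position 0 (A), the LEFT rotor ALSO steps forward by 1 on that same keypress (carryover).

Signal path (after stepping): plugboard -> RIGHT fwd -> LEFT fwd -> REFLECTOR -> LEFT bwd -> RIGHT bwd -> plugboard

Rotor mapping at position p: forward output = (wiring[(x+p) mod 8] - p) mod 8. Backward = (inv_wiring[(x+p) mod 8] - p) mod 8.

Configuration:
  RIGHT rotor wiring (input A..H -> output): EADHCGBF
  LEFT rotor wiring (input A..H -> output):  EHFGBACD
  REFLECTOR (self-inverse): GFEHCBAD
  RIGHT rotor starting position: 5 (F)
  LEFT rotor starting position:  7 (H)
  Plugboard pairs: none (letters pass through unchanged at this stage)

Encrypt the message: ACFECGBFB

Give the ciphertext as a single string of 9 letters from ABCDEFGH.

Answer: DABHHCFCF

Derivation:
Char 1 ('A'): step: R->6, L=7; A->plug->A->R->D->L->G->refl->A->L'->C->R'->D->plug->D
Char 2 ('C'): step: R->7, L=7; C->plug->C->R->B->L->F->refl->B->L'->G->R'->A->plug->A
Char 3 ('F'): step: R->0, L->0 (L advanced); F->plug->F->R->G->L->C->refl->E->L'->A->R'->B->plug->B
Char 4 ('E'): step: R->1, L=0; E->plug->E->R->F->L->A->refl->G->L'->D->R'->H->plug->H
Char 5 ('C'): step: R->2, L=0; C->plug->C->R->A->L->E->refl->C->L'->G->R'->H->plug->H
Char 6 ('G'): step: R->3, L=0; G->plug->G->R->F->L->A->refl->G->L'->D->R'->C->plug->C
Char 7 ('B'): step: R->4, L=0; B->plug->B->R->C->L->F->refl->B->L'->E->R'->F->plug->F
Char 8 ('F'): step: R->5, L=0; F->plug->F->R->G->L->C->refl->E->L'->A->R'->C->plug->C
Char 9 ('B'): step: R->6, L=0; B->plug->B->R->H->L->D->refl->H->L'->B->R'->F->plug->F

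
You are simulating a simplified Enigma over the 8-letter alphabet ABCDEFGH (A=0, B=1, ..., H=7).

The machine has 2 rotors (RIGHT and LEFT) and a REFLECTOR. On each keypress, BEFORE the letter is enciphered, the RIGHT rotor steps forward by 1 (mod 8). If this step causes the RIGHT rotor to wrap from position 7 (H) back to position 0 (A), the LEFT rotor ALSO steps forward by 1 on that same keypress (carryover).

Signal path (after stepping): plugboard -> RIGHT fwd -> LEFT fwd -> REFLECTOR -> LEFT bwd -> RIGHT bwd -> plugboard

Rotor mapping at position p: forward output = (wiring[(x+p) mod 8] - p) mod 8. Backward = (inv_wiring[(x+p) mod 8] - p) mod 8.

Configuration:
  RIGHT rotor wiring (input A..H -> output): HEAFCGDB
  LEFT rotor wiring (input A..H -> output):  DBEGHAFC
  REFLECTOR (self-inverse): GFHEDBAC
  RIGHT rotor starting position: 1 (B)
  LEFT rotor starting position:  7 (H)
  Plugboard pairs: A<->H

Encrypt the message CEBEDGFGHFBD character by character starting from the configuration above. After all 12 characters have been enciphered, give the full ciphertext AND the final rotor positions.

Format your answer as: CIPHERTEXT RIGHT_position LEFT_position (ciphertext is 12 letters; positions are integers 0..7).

Char 1 ('C'): step: R->2, L=7; C->plug->C->R->A->L->D->refl->E->L'->B->R'->E->plug->E
Char 2 ('E'): step: R->3, L=7; E->plug->E->R->G->L->B->refl->F->L'->D->R'->C->plug->C
Char 3 ('B'): step: R->4, L=7; B->plug->B->R->C->L->C->refl->H->L'->E->R'->G->plug->G
Char 4 ('E'): step: R->5, L=7; E->plug->E->R->H->L->G->refl->A->L'->F->R'->H->plug->A
Char 5 ('D'): step: R->6, L=7; D->plug->D->R->G->L->B->refl->F->L'->D->R'->B->plug->B
Char 6 ('G'): step: R->7, L=7; G->plug->G->R->H->L->G->refl->A->L'->F->R'->C->plug->C
Char 7 ('F'): step: R->0, L->0 (L advanced); F->plug->F->R->G->L->F->refl->B->L'->B->R'->H->plug->A
Char 8 ('G'): step: R->1, L=0; G->plug->G->R->A->L->D->refl->E->L'->C->R'->F->plug->F
Char 9 ('H'): step: R->2, L=0; H->plug->A->R->G->L->F->refl->B->L'->B->R'->E->plug->E
Char 10 ('F'): step: R->3, L=0; F->plug->F->R->E->L->H->refl->C->L'->H->R'->B->plug->B
Char 11 ('B'): step: R->4, L=0; B->plug->B->R->C->L->E->refl->D->L'->A->R'->F->plug->F
Char 12 ('D'): step: R->5, L=0; D->plug->D->R->C->L->E->refl->D->L'->A->R'->G->plug->G
Final: ciphertext=ECGABCAFEBFG, RIGHT=5, LEFT=0

Answer: ECGABCAFEBFG 5 0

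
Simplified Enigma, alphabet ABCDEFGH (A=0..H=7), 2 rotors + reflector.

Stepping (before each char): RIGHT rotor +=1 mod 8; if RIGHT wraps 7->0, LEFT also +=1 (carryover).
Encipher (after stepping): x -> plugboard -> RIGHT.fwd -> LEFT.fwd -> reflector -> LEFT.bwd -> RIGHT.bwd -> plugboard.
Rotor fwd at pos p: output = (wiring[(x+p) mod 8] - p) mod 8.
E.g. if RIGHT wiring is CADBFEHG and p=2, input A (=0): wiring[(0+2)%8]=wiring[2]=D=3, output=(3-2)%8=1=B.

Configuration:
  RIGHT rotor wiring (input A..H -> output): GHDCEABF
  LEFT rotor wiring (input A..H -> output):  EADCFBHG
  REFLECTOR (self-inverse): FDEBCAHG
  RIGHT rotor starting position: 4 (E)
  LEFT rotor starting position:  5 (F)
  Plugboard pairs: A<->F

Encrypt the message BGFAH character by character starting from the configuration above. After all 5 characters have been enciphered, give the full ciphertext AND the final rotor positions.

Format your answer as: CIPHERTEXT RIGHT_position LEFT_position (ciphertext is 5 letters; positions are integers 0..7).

Char 1 ('B'): step: R->5, L=5; B->plug->B->R->E->L->D->refl->B->L'->C->R'->E->plug->E
Char 2 ('G'): step: R->6, L=5; G->plug->G->R->G->L->F->refl->A->L'->H->R'->B->plug->B
Char 3 ('F'): step: R->7, L=5; F->plug->A->R->G->L->F->refl->A->L'->H->R'->B->plug->B
Char 4 ('A'): step: R->0, L->6 (L advanced); A->plug->F->R->A->L->B->refl->D->L'->H->R'->B->plug->B
Char 5 ('H'): step: R->1, L=6; H->plug->H->R->F->L->E->refl->C->L'->D->R'->D->plug->D
Final: ciphertext=EBBBD, RIGHT=1, LEFT=6

Answer: EBBBD 1 6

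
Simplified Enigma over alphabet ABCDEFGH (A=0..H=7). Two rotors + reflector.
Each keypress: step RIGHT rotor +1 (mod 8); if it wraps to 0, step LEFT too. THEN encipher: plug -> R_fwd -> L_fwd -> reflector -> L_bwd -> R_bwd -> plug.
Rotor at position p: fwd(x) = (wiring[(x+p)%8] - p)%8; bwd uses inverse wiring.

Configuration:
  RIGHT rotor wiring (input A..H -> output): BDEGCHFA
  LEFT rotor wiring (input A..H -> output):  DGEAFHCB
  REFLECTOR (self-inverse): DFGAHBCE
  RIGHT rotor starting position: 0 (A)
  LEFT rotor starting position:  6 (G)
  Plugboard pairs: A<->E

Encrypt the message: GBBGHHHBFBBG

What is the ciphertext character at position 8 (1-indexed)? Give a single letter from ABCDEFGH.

Char 1 ('G'): step: R->1, L=6; G->plug->G->R->H->L->B->refl->F->L'->C->R'->A->plug->E
Char 2 ('B'): step: R->2, L=6; B->plug->B->R->E->L->G->refl->C->L'->F->R'->D->plug->D
Char 3 ('B'): step: R->3, L=6; B->plug->B->R->H->L->B->refl->F->L'->C->R'->D->plug->D
Char 4 ('G'): step: R->4, L=6; G->plug->G->R->A->L->E->refl->H->L'->G->R'->A->plug->E
Char 5 ('H'): step: R->5, L=6; H->plug->H->R->F->L->C->refl->G->L'->E->R'->D->plug->D
Char 6 ('H'): step: R->6, L=6; H->plug->H->R->B->L->D->refl->A->L'->D->R'->C->plug->C
Char 7 ('H'): step: R->7, L=6; H->plug->H->R->G->L->H->refl->E->L'->A->R'->G->plug->G
Char 8 ('B'): step: R->0, L->7 (L advanced); B->plug->B->R->D->L->F->refl->B->L'->E->R'->C->plug->C

C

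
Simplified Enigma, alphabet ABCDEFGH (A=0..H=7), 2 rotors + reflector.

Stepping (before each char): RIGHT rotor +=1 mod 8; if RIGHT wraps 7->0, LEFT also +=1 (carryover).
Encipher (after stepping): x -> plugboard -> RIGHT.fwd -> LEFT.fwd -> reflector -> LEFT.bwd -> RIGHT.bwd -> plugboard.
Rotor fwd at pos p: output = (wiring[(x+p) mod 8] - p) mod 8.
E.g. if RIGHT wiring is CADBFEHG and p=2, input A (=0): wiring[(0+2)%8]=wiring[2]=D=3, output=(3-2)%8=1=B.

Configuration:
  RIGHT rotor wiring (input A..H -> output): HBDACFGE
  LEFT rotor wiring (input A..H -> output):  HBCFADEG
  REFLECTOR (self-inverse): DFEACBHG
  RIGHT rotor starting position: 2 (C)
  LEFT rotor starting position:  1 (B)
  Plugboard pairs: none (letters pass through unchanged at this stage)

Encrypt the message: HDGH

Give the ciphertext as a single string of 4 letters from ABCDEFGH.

Char 1 ('H'): step: R->3, L=1; H->plug->H->R->A->L->A->refl->D->L'->F->R'->A->plug->A
Char 2 ('D'): step: R->4, L=1; D->plug->D->R->A->L->A->refl->D->L'->F->R'->F->plug->F
Char 3 ('G'): step: R->5, L=1; G->plug->G->R->D->L->H->refl->G->L'->H->R'->C->plug->C
Char 4 ('H'): step: R->6, L=1; H->plug->H->R->H->L->G->refl->H->L'->D->R'->D->plug->D

Answer: AFCD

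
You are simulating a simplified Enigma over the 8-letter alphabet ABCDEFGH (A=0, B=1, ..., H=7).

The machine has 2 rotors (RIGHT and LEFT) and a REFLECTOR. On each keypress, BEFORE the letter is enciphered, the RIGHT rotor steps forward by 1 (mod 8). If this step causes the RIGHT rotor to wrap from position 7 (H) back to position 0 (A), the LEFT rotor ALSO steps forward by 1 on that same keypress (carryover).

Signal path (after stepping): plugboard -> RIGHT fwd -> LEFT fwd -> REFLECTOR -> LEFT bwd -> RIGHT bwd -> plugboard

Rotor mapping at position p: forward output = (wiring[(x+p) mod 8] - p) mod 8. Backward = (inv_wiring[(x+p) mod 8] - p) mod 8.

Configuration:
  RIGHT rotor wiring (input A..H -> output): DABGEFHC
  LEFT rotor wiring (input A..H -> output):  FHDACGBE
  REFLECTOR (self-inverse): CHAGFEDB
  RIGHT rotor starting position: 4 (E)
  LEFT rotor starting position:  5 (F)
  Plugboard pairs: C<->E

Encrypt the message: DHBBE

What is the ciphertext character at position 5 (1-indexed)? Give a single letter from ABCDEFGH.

Char 1 ('D'): step: R->5, L=5; D->plug->D->R->G->L->D->refl->G->L'->F->R'->C->plug->E
Char 2 ('H'): step: R->6, L=5; H->plug->H->R->H->L->F->refl->E->L'->B->R'->A->plug->A
Char 3 ('B'): step: R->7, L=5; B->plug->B->R->E->L->C->refl->A->L'->D->R'->A->plug->A
Char 4 ('B'): step: R->0, L->6 (L advanced); B->plug->B->R->A->L->D->refl->G->L'->B->R'->C->plug->E
Char 5 ('E'): step: R->1, L=6; E->plug->C->R->F->L->C->refl->A->L'->H->R'->A->plug->A

A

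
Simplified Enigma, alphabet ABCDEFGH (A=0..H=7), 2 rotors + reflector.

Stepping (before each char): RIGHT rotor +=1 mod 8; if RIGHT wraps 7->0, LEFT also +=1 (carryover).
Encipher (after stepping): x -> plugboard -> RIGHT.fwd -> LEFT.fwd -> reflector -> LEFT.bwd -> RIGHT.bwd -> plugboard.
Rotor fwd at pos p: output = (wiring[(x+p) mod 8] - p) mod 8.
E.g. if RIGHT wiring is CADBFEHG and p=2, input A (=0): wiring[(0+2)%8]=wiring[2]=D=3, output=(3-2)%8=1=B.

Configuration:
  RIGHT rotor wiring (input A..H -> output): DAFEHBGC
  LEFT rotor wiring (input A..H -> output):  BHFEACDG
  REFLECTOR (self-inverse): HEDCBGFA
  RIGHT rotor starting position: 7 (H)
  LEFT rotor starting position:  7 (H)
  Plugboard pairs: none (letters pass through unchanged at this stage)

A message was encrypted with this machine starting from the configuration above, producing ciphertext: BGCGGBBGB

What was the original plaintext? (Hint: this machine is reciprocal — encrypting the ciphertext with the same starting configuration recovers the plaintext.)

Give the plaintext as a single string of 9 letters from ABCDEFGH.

Answer: ABHCFAGHG

Derivation:
Char 1 ('B'): step: R->0, L->0 (L advanced); B->plug->B->R->A->L->B->refl->E->L'->D->R'->A->plug->A
Char 2 ('G'): step: R->1, L=0; G->plug->G->R->B->L->H->refl->A->L'->E->R'->B->plug->B
Char 3 ('C'): step: R->2, L=0; C->plug->C->R->F->L->C->refl->D->L'->G->R'->H->plug->H
Char 4 ('G'): step: R->3, L=0; G->plug->G->R->F->L->C->refl->D->L'->G->R'->C->plug->C
Char 5 ('G'): step: R->4, L=0; G->plug->G->R->B->L->H->refl->A->L'->E->R'->F->plug->F
Char 6 ('B'): step: R->5, L=0; B->plug->B->R->B->L->H->refl->A->L'->E->R'->A->plug->A
Char 7 ('B'): step: R->6, L=0; B->plug->B->R->E->L->A->refl->H->L'->B->R'->G->plug->G
Char 8 ('G'): step: R->7, L=0; G->plug->G->R->C->L->F->refl->G->L'->H->R'->H->plug->H
Char 9 ('B'): step: R->0, L->1 (L advanced); B->plug->B->R->A->L->G->refl->F->L'->G->R'->G->plug->G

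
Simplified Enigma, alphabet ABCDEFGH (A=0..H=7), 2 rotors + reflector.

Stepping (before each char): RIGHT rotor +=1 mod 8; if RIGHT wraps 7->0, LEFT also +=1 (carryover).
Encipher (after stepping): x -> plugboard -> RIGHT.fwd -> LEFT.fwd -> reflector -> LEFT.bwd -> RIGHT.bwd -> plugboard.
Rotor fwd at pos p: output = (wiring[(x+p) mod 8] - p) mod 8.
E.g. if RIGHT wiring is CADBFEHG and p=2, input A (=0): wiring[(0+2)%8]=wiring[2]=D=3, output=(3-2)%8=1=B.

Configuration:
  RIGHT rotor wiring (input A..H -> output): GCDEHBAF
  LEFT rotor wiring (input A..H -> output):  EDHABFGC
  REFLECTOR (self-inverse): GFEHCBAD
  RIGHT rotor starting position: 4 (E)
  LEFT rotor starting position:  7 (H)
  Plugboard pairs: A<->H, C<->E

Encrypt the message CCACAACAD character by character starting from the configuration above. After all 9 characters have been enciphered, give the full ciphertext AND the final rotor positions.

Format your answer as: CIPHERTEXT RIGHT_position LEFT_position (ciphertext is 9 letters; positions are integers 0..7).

Char 1 ('C'): step: R->5, L=7; C->plug->E->R->F->L->C->refl->E->L'->C->R'->H->plug->A
Char 2 ('C'): step: R->6, L=7; C->plug->E->R->F->L->C->refl->E->L'->C->R'->A->plug->H
Char 3 ('A'): step: R->7, L=7; A->plug->H->R->B->L->F->refl->B->L'->E->R'->D->plug->D
Char 4 ('C'): step: R->0, L->0 (L advanced); C->plug->E->R->H->L->C->refl->E->L'->A->R'->G->plug->G
Char 5 ('A'): step: R->1, L=0; A->plug->H->R->F->L->F->refl->B->L'->E->R'->G->plug->G
Char 6 ('A'): step: R->2, L=0; A->plug->H->R->A->L->E->refl->C->L'->H->R'->D->plug->D
Char 7 ('C'): step: R->3, L=0; C->plug->E->R->C->L->H->refl->D->L'->B->R'->A->plug->H
Char 8 ('A'): step: R->4, L=0; A->plug->H->R->A->L->E->refl->C->L'->H->R'->G->plug->G
Char 9 ('D'): step: R->5, L=0; D->plug->D->R->B->L->D->refl->H->L'->C->R'->H->plug->A
Final: ciphertext=AHDGGDHGA, RIGHT=5, LEFT=0

Answer: AHDGGDHGA 5 0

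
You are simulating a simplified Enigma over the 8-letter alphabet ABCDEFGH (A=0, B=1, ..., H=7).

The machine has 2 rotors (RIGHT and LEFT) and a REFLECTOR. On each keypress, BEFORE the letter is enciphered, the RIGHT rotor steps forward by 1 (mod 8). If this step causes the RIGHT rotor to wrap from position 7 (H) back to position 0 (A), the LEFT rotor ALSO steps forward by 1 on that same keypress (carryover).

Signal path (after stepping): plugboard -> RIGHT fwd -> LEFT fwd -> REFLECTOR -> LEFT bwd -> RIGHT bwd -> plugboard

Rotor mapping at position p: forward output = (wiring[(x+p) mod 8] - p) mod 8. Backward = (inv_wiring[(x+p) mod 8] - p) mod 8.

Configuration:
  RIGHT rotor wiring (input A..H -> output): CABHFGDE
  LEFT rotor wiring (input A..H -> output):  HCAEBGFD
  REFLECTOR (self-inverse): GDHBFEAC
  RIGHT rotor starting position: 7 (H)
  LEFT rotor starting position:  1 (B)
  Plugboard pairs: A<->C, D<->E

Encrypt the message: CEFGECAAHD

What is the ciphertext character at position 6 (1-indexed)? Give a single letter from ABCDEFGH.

Char 1 ('C'): step: R->0, L->2 (L advanced); C->plug->A->R->C->L->H->refl->C->L'->B->R'->C->plug->A
Char 2 ('E'): step: R->1, L=2; E->plug->D->R->E->L->D->refl->B->L'->F->R'->E->plug->D
Char 3 ('F'): step: R->2, L=2; F->plug->F->R->C->L->H->refl->C->L'->B->R'->E->plug->D
Char 4 ('G'): step: R->3, L=2; G->plug->G->R->F->L->B->refl->D->L'->E->R'->A->plug->C
Char 5 ('E'): step: R->4, L=2; E->plug->D->R->A->L->G->refl->A->L'->H->R'->C->plug->A
Char 6 ('C'): step: R->5, L=2; C->plug->A->R->B->L->C->refl->H->L'->C->R'->G->plug->G

G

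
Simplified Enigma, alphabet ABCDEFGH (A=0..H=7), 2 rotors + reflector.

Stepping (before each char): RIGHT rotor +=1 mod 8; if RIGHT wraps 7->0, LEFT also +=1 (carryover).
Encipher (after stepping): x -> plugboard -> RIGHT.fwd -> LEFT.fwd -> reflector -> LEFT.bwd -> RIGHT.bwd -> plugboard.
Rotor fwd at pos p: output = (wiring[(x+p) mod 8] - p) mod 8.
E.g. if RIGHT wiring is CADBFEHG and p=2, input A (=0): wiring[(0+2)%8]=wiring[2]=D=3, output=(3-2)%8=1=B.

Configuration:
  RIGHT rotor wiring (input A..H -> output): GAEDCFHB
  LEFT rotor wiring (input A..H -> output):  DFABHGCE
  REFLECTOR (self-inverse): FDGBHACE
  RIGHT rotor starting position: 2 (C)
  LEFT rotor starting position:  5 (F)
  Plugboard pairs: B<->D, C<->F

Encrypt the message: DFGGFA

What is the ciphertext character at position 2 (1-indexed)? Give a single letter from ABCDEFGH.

Char 1 ('D'): step: R->3, L=5; D->plug->B->R->H->L->C->refl->G->L'->D->R'->F->plug->C
Char 2 ('F'): step: R->4, L=5; F->plug->C->R->D->L->G->refl->C->L'->H->R'->H->plug->H

H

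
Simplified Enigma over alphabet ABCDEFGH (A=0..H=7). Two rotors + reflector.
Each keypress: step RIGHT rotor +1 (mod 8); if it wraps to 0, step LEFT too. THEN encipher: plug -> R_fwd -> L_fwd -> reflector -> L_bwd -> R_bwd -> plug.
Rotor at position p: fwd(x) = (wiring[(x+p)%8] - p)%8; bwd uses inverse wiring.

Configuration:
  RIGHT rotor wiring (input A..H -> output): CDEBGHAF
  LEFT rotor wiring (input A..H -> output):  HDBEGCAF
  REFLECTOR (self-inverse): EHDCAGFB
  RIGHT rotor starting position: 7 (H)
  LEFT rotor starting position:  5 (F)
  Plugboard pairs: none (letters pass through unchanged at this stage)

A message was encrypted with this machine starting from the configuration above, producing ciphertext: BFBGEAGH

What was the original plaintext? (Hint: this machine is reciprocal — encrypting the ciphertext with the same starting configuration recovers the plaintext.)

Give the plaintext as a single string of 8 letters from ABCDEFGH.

Answer: HEECFHCE

Derivation:
Char 1 ('B'): step: R->0, L->6 (L advanced); B->plug->B->R->D->L->F->refl->G->L'->F->R'->H->plug->H
Char 2 ('F'): step: R->1, L=6; F->plug->F->R->H->L->E->refl->A->L'->G->R'->E->plug->E
Char 3 ('B'): step: R->2, L=6; B->plug->B->R->H->L->E->refl->A->L'->G->R'->E->plug->E
Char 4 ('G'): step: R->3, L=6; G->plug->G->R->A->L->C->refl->D->L'->E->R'->C->plug->C
Char 5 ('E'): step: R->4, L=6; E->plug->E->R->G->L->A->refl->E->L'->H->R'->F->plug->F
Char 6 ('A'): step: R->5, L=6; A->plug->A->R->C->L->B->refl->H->L'->B->R'->H->plug->H
Char 7 ('G'): step: R->6, L=6; G->plug->G->R->A->L->C->refl->D->L'->E->R'->C->plug->C
Char 8 ('H'): step: R->7, L=6; H->plug->H->R->B->L->H->refl->B->L'->C->R'->E->plug->E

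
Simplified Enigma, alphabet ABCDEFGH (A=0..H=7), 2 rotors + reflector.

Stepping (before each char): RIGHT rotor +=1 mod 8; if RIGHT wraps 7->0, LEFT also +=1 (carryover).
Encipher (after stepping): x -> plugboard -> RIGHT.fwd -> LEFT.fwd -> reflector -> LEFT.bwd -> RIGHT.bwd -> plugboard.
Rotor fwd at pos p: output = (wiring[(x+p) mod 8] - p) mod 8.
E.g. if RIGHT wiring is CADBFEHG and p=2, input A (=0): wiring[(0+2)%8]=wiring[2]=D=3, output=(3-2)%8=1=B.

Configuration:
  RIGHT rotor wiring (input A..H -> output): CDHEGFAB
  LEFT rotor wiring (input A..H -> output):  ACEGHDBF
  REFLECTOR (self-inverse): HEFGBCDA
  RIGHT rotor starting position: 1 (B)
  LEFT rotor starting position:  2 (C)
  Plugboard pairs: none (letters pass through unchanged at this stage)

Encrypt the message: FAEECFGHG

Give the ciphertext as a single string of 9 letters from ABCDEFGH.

Char 1 ('F'): step: R->2, L=2; F->plug->F->R->H->L->A->refl->H->L'->E->R'->C->plug->C
Char 2 ('A'): step: R->3, L=2; A->plug->A->R->B->L->E->refl->B->L'->D->R'->B->plug->B
Char 3 ('E'): step: R->4, L=2; E->plug->E->R->G->L->G->refl->D->L'->F->R'->D->plug->D
Char 4 ('E'): step: R->5, L=2; E->plug->E->R->G->L->G->refl->D->L'->F->R'->D->plug->D
Char 5 ('C'): step: R->6, L=2; C->plug->C->R->E->L->H->refl->A->L'->H->R'->H->plug->H
Char 6 ('F'): step: R->7, L=2; F->plug->F->R->H->L->A->refl->H->L'->E->R'->C->plug->C
Char 7 ('G'): step: R->0, L->3 (L advanced); G->plug->G->R->A->L->D->refl->G->L'->D->R'->B->plug->B
Char 8 ('H'): step: R->1, L=3; H->plug->H->R->B->L->E->refl->B->L'->H->R'->F->plug->F
Char 9 ('G'): step: R->2, L=3; G->plug->G->R->A->L->D->refl->G->L'->D->R'->D->plug->D

Answer: CBDDHCBFD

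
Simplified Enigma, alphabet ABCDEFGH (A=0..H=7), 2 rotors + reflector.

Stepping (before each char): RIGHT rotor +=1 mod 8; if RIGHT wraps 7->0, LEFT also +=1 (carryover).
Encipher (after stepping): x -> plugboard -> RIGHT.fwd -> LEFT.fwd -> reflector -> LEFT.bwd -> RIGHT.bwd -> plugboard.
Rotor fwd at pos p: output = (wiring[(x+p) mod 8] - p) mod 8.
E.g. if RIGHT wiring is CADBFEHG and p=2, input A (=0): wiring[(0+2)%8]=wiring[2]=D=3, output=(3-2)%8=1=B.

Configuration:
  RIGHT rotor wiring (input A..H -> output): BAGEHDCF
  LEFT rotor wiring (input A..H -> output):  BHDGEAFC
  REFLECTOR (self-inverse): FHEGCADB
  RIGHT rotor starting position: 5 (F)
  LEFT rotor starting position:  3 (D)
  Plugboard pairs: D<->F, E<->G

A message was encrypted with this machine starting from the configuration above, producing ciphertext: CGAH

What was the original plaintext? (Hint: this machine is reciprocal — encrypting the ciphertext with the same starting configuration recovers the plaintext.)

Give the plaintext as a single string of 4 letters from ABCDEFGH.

Answer: DDGE

Derivation:
Char 1 ('C'): step: R->6, L=3; C->plug->C->R->D->L->C->refl->E->L'->G->R'->F->plug->D
Char 2 ('G'): step: R->7, L=3; G->plug->E->R->F->L->G->refl->D->L'->A->R'->F->plug->D
Char 3 ('A'): step: R->0, L->4 (L advanced); A->plug->A->R->B->L->E->refl->C->L'->H->R'->E->plug->G
Char 4 ('H'): step: R->1, L=4; H->plug->H->R->A->L->A->refl->F->L'->E->R'->G->plug->E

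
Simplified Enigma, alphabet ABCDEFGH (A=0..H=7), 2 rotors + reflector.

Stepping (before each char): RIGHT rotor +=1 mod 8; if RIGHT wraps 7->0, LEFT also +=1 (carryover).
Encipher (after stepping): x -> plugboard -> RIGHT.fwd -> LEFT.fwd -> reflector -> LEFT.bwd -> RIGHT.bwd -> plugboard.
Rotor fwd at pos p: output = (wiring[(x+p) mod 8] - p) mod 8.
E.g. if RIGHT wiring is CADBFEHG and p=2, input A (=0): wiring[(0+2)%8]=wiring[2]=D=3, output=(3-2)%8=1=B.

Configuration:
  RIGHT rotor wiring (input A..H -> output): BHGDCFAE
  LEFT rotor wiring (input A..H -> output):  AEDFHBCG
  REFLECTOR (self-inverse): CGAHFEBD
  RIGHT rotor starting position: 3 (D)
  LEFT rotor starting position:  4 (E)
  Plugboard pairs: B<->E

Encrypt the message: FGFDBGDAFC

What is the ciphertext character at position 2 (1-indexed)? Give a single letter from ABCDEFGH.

Char 1 ('F'): step: R->4, L=4; F->plug->F->R->D->L->C->refl->A->L'->F->R'->E->plug->B
Char 2 ('G'): step: R->5, L=4; G->plug->G->R->G->L->H->refl->D->L'->A->R'->A->plug->A

A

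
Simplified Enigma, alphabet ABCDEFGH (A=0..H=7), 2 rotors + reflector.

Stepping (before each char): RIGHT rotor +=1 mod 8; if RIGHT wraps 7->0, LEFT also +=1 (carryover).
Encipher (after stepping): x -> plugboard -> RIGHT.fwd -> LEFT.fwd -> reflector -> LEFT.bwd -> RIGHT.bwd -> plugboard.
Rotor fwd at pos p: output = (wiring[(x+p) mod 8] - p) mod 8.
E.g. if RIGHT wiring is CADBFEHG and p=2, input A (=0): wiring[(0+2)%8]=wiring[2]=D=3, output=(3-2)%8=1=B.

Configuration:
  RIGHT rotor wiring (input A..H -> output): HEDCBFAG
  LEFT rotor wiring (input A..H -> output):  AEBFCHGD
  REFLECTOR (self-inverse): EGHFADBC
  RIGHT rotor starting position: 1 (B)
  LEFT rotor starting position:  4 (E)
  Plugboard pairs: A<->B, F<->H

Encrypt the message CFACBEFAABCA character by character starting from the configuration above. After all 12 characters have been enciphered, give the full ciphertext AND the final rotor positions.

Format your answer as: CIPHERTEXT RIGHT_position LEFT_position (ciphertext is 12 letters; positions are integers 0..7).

Char 1 ('C'): step: R->2, L=4; C->plug->C->R->H->L->B->refl->G->L'->A->R'->B->plug->A
Char 2 ('F'): step: R->3, L=4; F->plug->H->R->A->L->G->refl->B->L'->H->R'->A->plug->B
Char 3 ('A'): step: R->4, L=4; A->plug->B->R->B->L->D->refl->F->L'->G->R'->H->plug->F
Char 4 ('C'): step: R->5, L=4; C->plug->C->R->B->L->D->refl->F->L'->G->R'->F->plug->H
Char 5 ('B'): step: R->6, L=4; B->plug->A->R->C->L->C->refl->H->L'->D->R'->G->plug->G
Char 6 ('E'): step: R->7, L=4; E->plug->E->R->D->L->H->refl->C->L'->C->R'->F->plug->H
Char 7 ('F'): step: R->0, L->5 (L advanced); F->plug->H->R->G->L->A->refl->E->L'->F->R'->F->plug->H
Char 8 ('A'): step: R->1, L=5; A->plug->B->R->C->L->G->refl->B->L'->B->R'->C->plug->C
Char 9 ('A'): step: R->2, L=5; A->plug->B->R->A->L->C->refl->H->L'->E->R'->F->plug->H
Char 10 ('B'): step: R->3, L=5; B->plug->A->R->H->L->F->refl->D->L'->D->R'->E->plug->E
Char 11 ('C'): step: R->4, L=5; C->plug->C->R->E->L->H->refl->C->L'->A->R'->F->plug->H
Char 12 ('A'): step: R->5, L=5; A->plug->B->R->D->L->D->refl->F->L'->H->R'->E->plug->E
Final: ciphertext=ABFHGHHCHEHE, RIGHT=5, LEFT=5

Answer: ABFHGHHCHEHE 5 5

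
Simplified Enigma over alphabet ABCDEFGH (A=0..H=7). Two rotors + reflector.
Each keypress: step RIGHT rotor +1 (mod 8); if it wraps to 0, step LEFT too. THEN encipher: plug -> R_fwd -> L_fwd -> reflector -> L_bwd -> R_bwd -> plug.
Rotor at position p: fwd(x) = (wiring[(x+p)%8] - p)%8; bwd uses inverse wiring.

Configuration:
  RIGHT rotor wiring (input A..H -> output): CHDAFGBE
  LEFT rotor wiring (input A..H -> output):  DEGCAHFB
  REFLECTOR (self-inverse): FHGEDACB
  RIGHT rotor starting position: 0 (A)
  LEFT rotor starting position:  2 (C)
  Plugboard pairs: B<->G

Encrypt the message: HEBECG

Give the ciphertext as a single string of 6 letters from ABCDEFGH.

Char 1 ('H'): step: R->1, L=2; H->plug->H->R->B->L->A->refl->F->L'->D->R'->G->plug->B
Char 2 ('E'): step: R->2, L=2; E->plug->E->R->H->L->C->refl->G->L'->C->R'->F->plug->F
Char 3 ('B'): step: R->3, L=2; B->plug->G->R->E->L->D->refl->E->L'->A->R'->H->plug->H
Char 4 ('E'): step: R->4, L=2; E->plug->E->R->G->L->B->refl->H->L'->F->R'->C->plug->C
Char 5 ('C'): step: R->5, L=2; C->plug->C->R->H->L->C->refl->G->L'->C->R'->E->plug->E
Char 6 ('G'): step: R->6, L=2; G->plug->B->R->G->L->B->refl->H->L'->F->R'->E->plug->E

Answer: BFHCEE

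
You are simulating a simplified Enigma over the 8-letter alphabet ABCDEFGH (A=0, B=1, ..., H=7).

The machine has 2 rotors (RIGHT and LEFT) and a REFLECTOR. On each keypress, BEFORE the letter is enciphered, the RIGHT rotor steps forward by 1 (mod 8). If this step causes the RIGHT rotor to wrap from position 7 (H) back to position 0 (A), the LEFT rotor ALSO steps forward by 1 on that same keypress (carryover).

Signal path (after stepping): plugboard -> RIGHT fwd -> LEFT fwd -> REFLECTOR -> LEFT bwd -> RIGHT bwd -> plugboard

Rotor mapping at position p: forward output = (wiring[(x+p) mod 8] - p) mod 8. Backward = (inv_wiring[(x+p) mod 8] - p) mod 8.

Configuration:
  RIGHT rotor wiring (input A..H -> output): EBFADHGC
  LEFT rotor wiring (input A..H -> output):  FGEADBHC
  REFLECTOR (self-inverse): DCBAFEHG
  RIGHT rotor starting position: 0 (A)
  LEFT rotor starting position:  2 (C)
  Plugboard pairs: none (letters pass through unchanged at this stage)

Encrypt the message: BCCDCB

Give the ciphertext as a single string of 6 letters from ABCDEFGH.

Char 1 ('B'): step: R->1, L=2; B->plug->B->R->E->L->F->refl->E->L'->H->R'->C->plug->C
Char 2 ('C'): step: R->2, L=2; C->plug->C->R->B->L->G->refl->H->L'->D->R'->A->plug->A
Char 3 ('C'): step: R->3, L=2; C->plug->C->R->E->L->F->refl->E->L'->H->R'->E->plug->E
Char 4 ('D'): step: R->4, L=2; D->plug->D->R->G->L->D->refl->A->L'->F->R'->F->plug->F
Char 5 ('C'): step: R->5, L=2; C->plug->C->R->F->L->A->refl->D->L'->G->R'->H->plug->H
Char 6 ('B'): step: R->6, L=2; B->plug->B->R->E->L->F->refl->E->L'->H->R'->E->plug->E

Answer: CAEFHE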